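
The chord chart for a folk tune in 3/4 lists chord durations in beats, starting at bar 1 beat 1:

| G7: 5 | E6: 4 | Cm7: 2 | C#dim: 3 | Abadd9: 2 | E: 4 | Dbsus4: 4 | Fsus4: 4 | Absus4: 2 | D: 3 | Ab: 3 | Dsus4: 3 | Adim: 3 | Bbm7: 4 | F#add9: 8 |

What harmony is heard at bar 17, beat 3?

Beat 3 of bar 17 is beat (17−1)×3 + 3 = 51 overall.
Running totals: G7 ends at 5, E6 ends at 9, Cm7 ends at 11, C#dim ends at 14, Abadd9 ends at 16, E ends at 20, Dbsus4 ends at 24, Fsus4 ends at 28, Absus4 ends at 30, D ends at 33, Ab ends at 36, Dsus4 ends at 39, Adim ends at 42, Bbm7 ends at 46, F#add9 ends at 54.
Beat 51 falls within F#add9.

F#add9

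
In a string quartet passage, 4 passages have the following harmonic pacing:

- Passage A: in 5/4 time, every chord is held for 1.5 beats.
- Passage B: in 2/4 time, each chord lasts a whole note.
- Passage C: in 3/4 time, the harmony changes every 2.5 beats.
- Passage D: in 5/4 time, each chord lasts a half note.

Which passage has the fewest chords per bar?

Passage B

A: each chord is 1.5 beats in 5/4, so 10/3 per bar.
B: each chord is 4 beats in 2/4, so 0.5 per bar.
C: each chord is 2.5 beats in 3/4, so 1.2 per bar.
D: each chord is 2 beats in 5/4, so 2.5 per bar.
Slowest is B at 0.5 chords/bar.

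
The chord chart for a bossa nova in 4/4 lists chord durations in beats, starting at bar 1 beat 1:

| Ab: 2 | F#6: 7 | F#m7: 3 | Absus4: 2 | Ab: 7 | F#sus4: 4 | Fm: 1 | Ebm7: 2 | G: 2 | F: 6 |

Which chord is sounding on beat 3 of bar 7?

Beat 3 of bar 7 is beat (7−1)×4 + 3 = 27 overall.
Running totals: Ab ends at 2, F#6 ends at 9, F#m7 ends at 12, Absus4 ends at 14, Ab ends at 21, F#sus4 ends at 25, Fm ends at 26, Ebm7 ends at 28.
Beat 27 falls within Ebm7.

Ebm7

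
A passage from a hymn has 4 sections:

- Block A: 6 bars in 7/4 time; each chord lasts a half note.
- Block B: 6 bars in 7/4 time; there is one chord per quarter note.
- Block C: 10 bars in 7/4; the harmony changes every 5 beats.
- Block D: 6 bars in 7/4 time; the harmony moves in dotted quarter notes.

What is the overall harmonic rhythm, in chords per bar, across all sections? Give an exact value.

3.75 chords per bar

A: 6 bars of 7 beats is 42 beats; at 2 beats each that's 21 chords.
B: 6 bars of 7 beats is 42 beats; at 1 beat each that's 42 chords.
C: 10 bars of 7 beats is 70 beats; at 5 beats each that's 14 chords.
D: 6 bars of 7 beats is 42 beats; at 1.5 beats each that's 28 chords.
Overall: 105 chords over 28 bars → 105/28 = 3.75 chords per bar.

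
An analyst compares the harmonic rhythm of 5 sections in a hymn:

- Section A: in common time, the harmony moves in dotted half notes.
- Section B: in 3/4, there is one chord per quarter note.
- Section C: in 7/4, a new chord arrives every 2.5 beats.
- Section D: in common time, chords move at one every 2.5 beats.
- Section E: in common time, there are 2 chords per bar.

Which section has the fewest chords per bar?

Section A

A: each chord is 3 beats in 4/4, so 4/3 per bar.
B: each chord is 1 beat in 3/4, so 3 per bar.
C: each chord is 2.5 beats in 7/4, so 2.8 per bar.
D: each chord is 2.5 beats in 4/4, so 1.6 per bar.
E: each chord is 2 beats in 4/4, so 2 per bar.
Slowest is A at 4/3 chords/bar.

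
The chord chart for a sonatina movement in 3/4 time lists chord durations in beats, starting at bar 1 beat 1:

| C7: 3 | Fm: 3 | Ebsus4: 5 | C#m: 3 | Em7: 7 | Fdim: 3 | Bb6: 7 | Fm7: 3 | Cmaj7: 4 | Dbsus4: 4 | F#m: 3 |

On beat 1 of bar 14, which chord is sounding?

Dbsus4

Beat 1 of bar 14 is beat (14−1)×3 + 1 = 40 overall.
Running totals: C7 ends at 3, Fm ends at 6, Ebsus4 ends at 11, C#m ends at 14, Em7 ends at 21, Fdim ends at 24, Bb6 ends at 31, Fm7 ends at 34, Cmaj7 ends at 38, Dbsus4 ends at 42.
Beat 40 falls within Dbsus4.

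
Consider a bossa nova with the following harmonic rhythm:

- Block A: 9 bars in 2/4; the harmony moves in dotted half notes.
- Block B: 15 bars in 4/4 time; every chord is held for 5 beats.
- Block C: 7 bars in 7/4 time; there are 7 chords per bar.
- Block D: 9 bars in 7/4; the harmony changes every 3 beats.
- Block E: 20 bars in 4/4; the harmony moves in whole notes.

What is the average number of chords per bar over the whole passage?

A: 9 bars of 2 beats is 18 beats; at 3 beats each that's 6 chords.
B: 15 bars of 4 beats is 60 beats; at 5 beats each that's 12 chords.
C: 7 bars of 7 beats is 49 beats; at 1 beat each that's 49 chords.
D: 9 bars of 7 beats is 63 beats; at 3 beats each that's 21 chords.
E: 20 bars of 4 beats is 80 beats; at 4 beats each that's 20 chords.
Overall: 108 chords over 60 bars → 108/60 = 1.8 chords per bar.

1.8 chords per bar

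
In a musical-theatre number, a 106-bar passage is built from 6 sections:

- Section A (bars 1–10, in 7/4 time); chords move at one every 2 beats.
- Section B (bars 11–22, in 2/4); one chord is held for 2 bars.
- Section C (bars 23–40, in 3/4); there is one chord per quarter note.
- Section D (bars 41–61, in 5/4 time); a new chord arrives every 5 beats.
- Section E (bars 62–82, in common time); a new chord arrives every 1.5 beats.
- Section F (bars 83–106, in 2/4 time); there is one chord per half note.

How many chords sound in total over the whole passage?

A: 10 bars × 7 beats = 70 beats; 2 beats/chord → 35 chords.
B: 12 bars × 2 beats = 24 beats; 4 beats/chord → 6 chords.
C: 18 bars × 3 beats = 54 beats; 1 beat/chord → 54 chords.
D: 21 bars × 5 beats = 105 beats; 5 beats/chord → 21 chords.
E: 21 bars × 4 beats = 84 beats; 1.5 beats/chord → 56 chords.
F: 24 bars × 2 beats = 48 beats; 2 beats/chord → 24 chords.
Total: 35 + 6 + 54 + 21 + 56 + 24 = 196.

196 chords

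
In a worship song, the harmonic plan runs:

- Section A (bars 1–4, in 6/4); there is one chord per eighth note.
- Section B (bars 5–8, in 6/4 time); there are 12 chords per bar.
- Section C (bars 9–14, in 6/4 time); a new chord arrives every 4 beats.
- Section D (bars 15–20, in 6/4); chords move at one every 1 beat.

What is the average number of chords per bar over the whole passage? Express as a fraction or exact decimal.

7.05 chords per bar

A: 4 × 6 = 24 beats ÷ 0.5 = 48 chords.
B: 4 × 6 = 24 beats ÷ 0.5 = 48 chords.
C: 6 × 6 = 36 beats ÷ 4 = 9 chords.
D: 6 × 6 = 36 beats ÷ 1 = 36 chords.
Overall: 141 chords over 20 bars → 141/20 = 7.05 chords per bar.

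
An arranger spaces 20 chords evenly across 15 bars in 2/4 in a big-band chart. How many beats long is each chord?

15 bars × 2 beats/bar = 30 beats total.
30 beats ÷ 20 chords = 1.5 beats per chord.
(That is a dotted quarter note.)

1.5 beats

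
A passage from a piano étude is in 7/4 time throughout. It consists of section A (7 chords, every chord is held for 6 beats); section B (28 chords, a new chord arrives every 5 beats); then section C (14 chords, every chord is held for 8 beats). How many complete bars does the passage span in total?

A: 7 × 6 = 42 beats = 6 bars.
B: 28 × 5 = 140 beats = 20 bars.
C: 14 × 8 = 112 beats = 16 bars.
Total: 6 + 20 + 16 = 42 bars.

42 bars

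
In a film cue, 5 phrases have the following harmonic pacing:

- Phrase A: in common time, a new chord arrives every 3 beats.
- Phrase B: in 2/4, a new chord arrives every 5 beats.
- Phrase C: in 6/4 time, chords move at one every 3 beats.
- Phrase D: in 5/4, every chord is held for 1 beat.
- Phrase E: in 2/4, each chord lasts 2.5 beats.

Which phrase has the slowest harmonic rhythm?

Phrase B

A: 4 beats/bar ÷ 3 beats/chord = 4/3 chords/bar.
B: 2 beats/bar ÷ 5 beats/chord = 0.4 chords/bar.
C: 6 beats/bar ÷ 3 beats/chord = 2 chords/bar.
D: 5 beats/bar ÷ 1 beat/chord = 5 chords/bar.
E: 2 beats/bar ÷ 2.5 beats/chord = 0.8 chords/bar.
Slowest is B at 0.4 chords/bar.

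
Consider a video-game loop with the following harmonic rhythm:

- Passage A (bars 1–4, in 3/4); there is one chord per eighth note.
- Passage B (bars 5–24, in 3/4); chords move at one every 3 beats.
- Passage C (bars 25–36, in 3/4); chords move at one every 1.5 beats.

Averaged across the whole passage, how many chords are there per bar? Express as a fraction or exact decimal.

A: 4 bars of 3 beats is 12 beats; at 0.5 beats each that's 24 chords.
B: 20 bars of 3 beats is 60 beats; at 3 beats each that's 20 chords.
C: 12 bars of 3 beats is 36 beats; at 1.5 beats each that's 24 chords.
Overall: 68 chords over 36 bars → 68/36 = 17/9 chords per bar.

17/9 chords per bar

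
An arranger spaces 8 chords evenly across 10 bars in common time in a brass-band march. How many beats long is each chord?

10 bars × 4 beats/bar = 40 beats total.
40 beats ÷ 8 chords = 5 beats per chord.

5 beats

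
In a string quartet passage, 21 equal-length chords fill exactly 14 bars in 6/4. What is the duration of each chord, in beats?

4 beats

14 bars × 6 beats/bar = 84 beats total.
84 beats ÷ 21 chords = 4 beats per chord.
(That is a whole note.)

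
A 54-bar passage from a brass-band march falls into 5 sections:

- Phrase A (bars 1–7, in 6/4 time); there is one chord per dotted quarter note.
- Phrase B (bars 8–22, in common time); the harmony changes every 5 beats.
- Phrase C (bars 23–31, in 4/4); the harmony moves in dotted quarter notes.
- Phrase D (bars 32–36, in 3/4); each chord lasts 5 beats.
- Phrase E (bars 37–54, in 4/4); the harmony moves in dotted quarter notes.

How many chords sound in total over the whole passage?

A: 7·6 = 42 beats, 42/1.5 = 28 chords.
B: 15·4 = 60 beats, 60/5 = 12 chords.
C: 9·4 = 36 beats, 36/1.5 = 24 chords.
D: 5·3 = 15 beats, 15/5 = 3 chords.
E: 18·4 = 72 beats, 72/1.5 = 48 chords.
Total: 28 + 12 + 24 + 3 + 48 = 115.

115 chords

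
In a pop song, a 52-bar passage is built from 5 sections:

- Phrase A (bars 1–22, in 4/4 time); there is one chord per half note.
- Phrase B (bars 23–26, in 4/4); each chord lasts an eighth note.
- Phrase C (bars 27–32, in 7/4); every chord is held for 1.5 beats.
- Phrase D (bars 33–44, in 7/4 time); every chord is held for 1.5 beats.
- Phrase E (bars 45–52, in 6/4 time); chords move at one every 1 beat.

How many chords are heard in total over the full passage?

208 chords

A: 22 bars × 4 beats = 88 beats; 2 beats/chord → 44 chords.
B: 4 bars × 4 beats = 16 beats; 0.5 beats/chord → 32 chords.
C: 6 bars × 7 beats = 42 beats; 1.5 beats/chord → 28 chords.
D: 12 bars × 7 beats = 84 beats; 1.5 beats/chord → 56 chords.
E: 8 bars × 6 beats = 48 beats; 1 beat/chord → 48 chords.
Total: 44 + 32 + 28 + 56 + 48 = 208.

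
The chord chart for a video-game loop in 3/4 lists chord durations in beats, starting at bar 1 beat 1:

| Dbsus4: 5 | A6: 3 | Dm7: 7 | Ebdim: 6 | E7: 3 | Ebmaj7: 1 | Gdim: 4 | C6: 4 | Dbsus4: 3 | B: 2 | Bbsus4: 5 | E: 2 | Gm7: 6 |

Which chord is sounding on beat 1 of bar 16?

Gm7

Beat 1 of bar 16 is beat (16−1)×3 + 1 = 46 overall.
Running totals: Dbsus4 ends at 5, A6 ends at 8, Dm7 ends at 15, Ebdim ends at 21, E7 ends at 24, Ebmaj7 ends at 25, Gdim ends at 29, C6 ends at 33, Dbsus4 ends at 36, B ends at 38, Bbsus4 ends at 43, E ends at 45, Gm7 ends at 51.
Beat 46 falls within Gm7.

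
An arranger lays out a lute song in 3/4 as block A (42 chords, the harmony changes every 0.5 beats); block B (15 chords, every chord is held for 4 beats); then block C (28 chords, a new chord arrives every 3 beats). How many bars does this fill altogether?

A: 42 × 0.5 = 21 beats = 7 bars.
B: 15 × 4 = 60 beats = 20 bars.
C: 28 × 3 = 84 beats = 28 bars.
Total: 7 + 20 + 28 = 55 bars.

55 bars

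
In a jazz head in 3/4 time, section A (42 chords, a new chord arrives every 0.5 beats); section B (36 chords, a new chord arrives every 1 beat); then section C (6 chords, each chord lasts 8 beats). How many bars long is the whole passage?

A: 42 × 0.5 = 21 beats = 7 bars.
B: 36 × 1 = 36 beats = 12 bars.
C: 6 × 8 = 48 beats = 16 bars.
Total: 7 + 12 + 16 = 35 bars.

35 bars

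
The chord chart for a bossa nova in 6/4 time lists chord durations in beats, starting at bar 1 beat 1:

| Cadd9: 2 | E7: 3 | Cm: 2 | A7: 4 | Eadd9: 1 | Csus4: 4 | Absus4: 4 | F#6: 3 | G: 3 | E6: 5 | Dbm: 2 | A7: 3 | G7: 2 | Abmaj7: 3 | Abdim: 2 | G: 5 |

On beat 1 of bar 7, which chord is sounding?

Beat 1 of bar 7 is beat (7−1)×6 + 1 = 37 overall.
Running totals: Cadd9 ends at 2, E7 ends at 5, Cm ends at 7, A7 ends at 11, Eadd9 ends at 12, Csus4 ends at 16, Absus4 ends at 20, F#6 ends at 23, G ends at 26, E6 ends at 31, Dbm ends at 33, A7 ends at 36, G7 ends at 38.
Beat 37 falls within G7.

G7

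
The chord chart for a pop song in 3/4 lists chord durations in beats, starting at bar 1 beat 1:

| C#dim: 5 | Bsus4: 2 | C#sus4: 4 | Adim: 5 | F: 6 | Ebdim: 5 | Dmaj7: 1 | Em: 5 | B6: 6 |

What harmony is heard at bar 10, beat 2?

Beat 2 of bar 10 is beat (10−1)×3 + 2 = 29 overall.
Running totals: C#dim ends at 5, Bsus4 ends at 7, C#sus4 ends at 11, Adim ends at 16, F ends at 22, Ebdim ends at 27, Dmaj7 ends at 28, Em ends at 33.
Beat 29 falls within Em.

Em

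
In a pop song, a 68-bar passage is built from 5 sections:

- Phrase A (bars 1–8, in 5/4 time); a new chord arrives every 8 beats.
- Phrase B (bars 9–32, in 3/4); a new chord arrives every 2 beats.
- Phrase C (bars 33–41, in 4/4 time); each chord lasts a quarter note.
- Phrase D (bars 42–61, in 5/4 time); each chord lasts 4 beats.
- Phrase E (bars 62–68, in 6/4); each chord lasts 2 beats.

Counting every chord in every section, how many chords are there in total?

A has 40 beats and chords last 8 each, so 5 chords.
B has 72 beats and chords last 2 each, so 36 chords.
C has 36 beats and chords last 1 each, so 36 chords.
D has 100 beats and chords last 4 each, so 25 chords.
E has 42 beats and chords last 2 each, so 21 chords.
Total: 5 + 36 + 36 + 25 + 21 = 123.

123 chords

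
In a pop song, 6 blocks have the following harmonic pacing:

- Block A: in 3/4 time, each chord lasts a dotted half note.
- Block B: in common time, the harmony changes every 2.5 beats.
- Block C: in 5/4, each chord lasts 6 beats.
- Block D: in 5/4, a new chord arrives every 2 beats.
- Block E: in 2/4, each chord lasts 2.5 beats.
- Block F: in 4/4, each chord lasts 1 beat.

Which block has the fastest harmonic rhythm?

A: each chord is 3 beats in 3/4, so 1 per bar.
B: each chord is 2.5 beats in 4/4, so 1.6 per bar.
C: each chord is 6 beats in 5/4, so 5/6 per bar.
D: each chord is 2 beats in 5/4, so 2.5 per bar.
E: each chord is 2.5 beats in 2/4, so 0.8 per bar.
F: each chord is 1 beat in 4/4, so 4 per bar.
Fastest is F at 4 chords/bar.

Block F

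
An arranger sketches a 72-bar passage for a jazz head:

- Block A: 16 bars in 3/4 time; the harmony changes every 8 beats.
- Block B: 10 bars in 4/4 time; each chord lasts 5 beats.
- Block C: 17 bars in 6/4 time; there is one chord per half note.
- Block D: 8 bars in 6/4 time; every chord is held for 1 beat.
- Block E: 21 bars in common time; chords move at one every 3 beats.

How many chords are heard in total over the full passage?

A: 16 bars × 3 beats = 48 beats; 8 beats/chord → 6 chords.
B: 10 bars × 4 beats = 40 beats; 5 beats/chord → 8 chords.
C: 17 bars × 6 beats = 102 beats; 2 beats/chord → 51 chords.
D: 8 bars × 6 beats = 48 beats; 1 beat/chord → 48 chords.
E: 21 bars × 4 beats = 84 beats; 3 beats/chord → 28 chords.
Total: 6 + 8 + 51 + 48 + 28 = 141.

141 chords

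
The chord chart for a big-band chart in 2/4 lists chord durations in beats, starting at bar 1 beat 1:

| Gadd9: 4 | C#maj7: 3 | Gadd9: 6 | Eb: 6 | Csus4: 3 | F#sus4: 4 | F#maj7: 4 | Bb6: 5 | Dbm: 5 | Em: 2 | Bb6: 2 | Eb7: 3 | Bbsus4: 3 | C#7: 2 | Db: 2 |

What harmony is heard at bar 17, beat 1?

Beat 1 of bar 17 is beat (17−1)×2 + 1 = 33 overall.
Running totals: Gadd9 ends at 4, C#maj7 ends at 7, Gadd9 ends at 13, Eb ends at 19, Csus4 ends at 22, F#sus4 ends at 26, F#maj7 ends at 30, Bb6 ends at 35.
Beat 33 falls within Bb6.

Bb6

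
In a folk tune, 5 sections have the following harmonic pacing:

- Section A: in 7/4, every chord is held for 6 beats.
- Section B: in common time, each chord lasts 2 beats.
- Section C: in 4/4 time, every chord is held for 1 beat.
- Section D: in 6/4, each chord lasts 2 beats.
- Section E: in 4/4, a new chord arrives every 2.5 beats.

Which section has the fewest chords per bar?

A: each chord is 6 beats in 7/4, so 7/6 per bar.
B: each chord is 2 beats in 4/4, so 2 per bar.
C: each chord is 1 beat in 4/4, so 4 per bar.
D: each chord is 2 beats in 6/4, so 3 per bar.
E: each chord is 2.5 beats in 4/4, so 1.6 per bar.
Slowest is A at 7/6 chords/bar.

Section A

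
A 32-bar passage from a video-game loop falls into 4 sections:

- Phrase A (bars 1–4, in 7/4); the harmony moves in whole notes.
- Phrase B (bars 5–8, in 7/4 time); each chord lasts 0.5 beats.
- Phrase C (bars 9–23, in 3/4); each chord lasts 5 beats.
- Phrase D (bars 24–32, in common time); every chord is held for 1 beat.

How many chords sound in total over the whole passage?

108 chords

A: 4·7 = 28 beats, 28/4 = 7 chords.
B: 4·7 = 28 beats, 28/0.5 = 56 chords.
C: 15·3 = 45 beats, 45/5 = 9 chords.
D: 9·4 = 36 beats, 36/1 = 36 chords.
Total: 7 + 56 + 9 + 36 = 108.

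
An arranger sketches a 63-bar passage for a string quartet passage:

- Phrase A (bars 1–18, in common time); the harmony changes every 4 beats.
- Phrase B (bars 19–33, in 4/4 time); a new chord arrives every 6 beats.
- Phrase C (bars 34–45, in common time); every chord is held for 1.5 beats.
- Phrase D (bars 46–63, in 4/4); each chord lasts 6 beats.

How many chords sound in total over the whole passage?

72 chords

A has 72 beats and chords last 4 each, so 18 chords.
B has 60 beats and chords last 6 each, so 10 chords.
C has 48 beats and chords last 1.5 each, so 32 chords.
D has 72 beats and chords last 6 each, so 12 chords.
Total: 18 + 10 + 32 + 12 = 72.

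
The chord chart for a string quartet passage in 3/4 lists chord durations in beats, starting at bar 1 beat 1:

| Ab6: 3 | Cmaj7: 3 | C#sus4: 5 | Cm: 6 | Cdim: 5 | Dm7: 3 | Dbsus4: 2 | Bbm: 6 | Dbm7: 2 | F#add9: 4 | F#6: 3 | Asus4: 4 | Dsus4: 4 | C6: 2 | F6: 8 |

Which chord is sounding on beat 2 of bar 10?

Beat 2 of bar 10 is beat (10−1)×3 + 2 = 29 overall.
Running totals: Ab6 ends at 3, Cmaj7 ends at 6, C#sus4 ends at 11, Cm ends at 17, Cdim ends at 22, Dm7 ends at 25, Dbsus4 ends at 27, Bbm ends at 33.
Beat 29 falls within Bbm.

Bbm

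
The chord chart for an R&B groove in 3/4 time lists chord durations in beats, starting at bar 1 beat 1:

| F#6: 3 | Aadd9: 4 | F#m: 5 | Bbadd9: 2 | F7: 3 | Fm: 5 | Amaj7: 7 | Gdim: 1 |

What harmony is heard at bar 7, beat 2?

Beat 2 of bar 7 is beat (7−1)×3 + 2 = 20 overall.
Running totals: F#6 ends at 3, Aadd9 ends at 7, F#m ends at 12, Bbadd9 ends at 14, F7 ends at 17, Fm ends at 22.
Beat 20 falls within Fm.

Fm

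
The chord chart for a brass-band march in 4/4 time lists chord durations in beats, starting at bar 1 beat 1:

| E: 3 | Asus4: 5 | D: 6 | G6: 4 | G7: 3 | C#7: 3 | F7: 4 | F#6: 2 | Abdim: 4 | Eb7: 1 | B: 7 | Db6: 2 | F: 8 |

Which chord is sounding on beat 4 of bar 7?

Beat 4 of bar 7 is beat (7−1)×4 + 4 = 28 overall.
Running totals: E ends at 3, Asus4 ends at 8, D ends at 14, G6 ends at 18, G7 ends at 21, C#7 ends at 24, F7 ends at 28.
Beat 28 falls within F7.

F7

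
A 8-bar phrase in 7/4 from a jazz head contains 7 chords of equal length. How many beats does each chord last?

8 beats

8 bars × 7 beats/bar = 56 beats total.
56 beats ÷ 7 chords = 8 beats per chord.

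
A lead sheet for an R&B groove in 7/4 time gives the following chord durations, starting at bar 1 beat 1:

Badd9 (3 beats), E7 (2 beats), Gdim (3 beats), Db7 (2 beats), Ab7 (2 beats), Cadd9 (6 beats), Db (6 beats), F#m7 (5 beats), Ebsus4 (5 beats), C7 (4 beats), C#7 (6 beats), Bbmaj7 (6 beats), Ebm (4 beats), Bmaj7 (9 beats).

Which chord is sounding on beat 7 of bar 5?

Beat 7 of bar 5 is beat (5−1)×7 + 7 = 35 overall.
Running totals: Badd9 ends at 3, E7 ends at 5, Gdim ends at 8, Db7 ends at 10, Ab7 ends at 12, Cadd9 ends at 18, Db ends at 24, F#m7 ends at 29, Ebsus4 ends at 34, C7 ends at 38.
Beat 35 falls within C7.

C7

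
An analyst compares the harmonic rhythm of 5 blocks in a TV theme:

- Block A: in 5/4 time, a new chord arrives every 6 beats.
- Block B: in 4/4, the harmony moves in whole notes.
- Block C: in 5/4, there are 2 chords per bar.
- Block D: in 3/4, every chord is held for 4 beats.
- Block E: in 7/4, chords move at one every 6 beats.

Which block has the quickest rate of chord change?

A: 5 beats/bar ÷ 6 beats/chord = 5/6 chords/bar.
B: 4 beats/bar ÷ 4 beats/chord = 1 chord/bar.
C: 5 beats/bar ÷ 2.5 beats/chord = 2 chords/bar.
D: 3 beats/bar ÷ 4 beats/chord = 0.75 chords/bar.
E: 7 beats/bar ÷ 6 beats/chord = 7/6 chords/bar.
Fastest is C at 2 chords/bar.

Block C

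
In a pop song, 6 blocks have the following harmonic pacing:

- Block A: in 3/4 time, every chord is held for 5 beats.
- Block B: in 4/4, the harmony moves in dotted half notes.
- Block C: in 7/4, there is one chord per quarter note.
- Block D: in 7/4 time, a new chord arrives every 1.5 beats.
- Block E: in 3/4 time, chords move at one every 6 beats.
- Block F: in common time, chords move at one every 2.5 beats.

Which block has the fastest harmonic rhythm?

Block C

A: each chord is 5 beats in 3/4, so 0.6 per bar.
B: each chord is 3 beats in 4/4, so 4/3 per bar.
C: each chord is 1 beat in 7/4, so 7 per bar.
D: each chord is 1.5 beats in 7/4, so 14/3 per bar.
E: each chord is 6 beats in 3/4, so 0.5 per bar.
F: each chord is 2.5 beats in 4/4, so 1.6 per bar.
Fastest is C at 7 chords/bar.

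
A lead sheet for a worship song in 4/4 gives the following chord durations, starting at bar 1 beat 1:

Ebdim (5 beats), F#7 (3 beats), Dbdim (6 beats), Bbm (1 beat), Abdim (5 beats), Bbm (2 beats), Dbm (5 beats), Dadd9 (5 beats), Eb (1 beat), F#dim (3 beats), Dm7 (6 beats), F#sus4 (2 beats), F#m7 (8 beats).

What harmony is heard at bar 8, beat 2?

Dadd9

Beat 2 of bar 8 is beat (8−1)×4 + 2 = 30 overall.
Running totals: Ebdim ends at 5, F#7 ends at 8, Dbdim ends at 14, Bbm ends at 15, Abdim ends at 20, Bbm ends at 22, Dbm ends at 27, Dadd9 ends at 32.
Beat 30 falls within Dadd9.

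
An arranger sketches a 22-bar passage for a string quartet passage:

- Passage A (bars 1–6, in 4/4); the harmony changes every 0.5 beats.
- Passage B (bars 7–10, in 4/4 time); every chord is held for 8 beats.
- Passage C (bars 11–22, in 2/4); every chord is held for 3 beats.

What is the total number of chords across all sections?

A has 24 beats and chords last 0.5 each, so 48 chords.
B has 16 beats and chords last 8 each, so 2 chords.
C has 24 beats and chords last 3 each, so 8 chords.
Total: 48 + 2 + 8 = 58.

58 chords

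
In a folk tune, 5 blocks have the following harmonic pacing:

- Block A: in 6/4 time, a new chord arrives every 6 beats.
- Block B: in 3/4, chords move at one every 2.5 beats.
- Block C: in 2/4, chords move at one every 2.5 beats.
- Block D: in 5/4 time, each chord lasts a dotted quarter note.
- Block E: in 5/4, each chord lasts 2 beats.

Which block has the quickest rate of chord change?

A: 6 beats/bar ÷ 6 beats/chord = 1 chord/bar.
B: 3 beats/bar ÷ 2.5 beats/chord = 1.2 chords/bar.
C: 2 beats/bar ÷ 2.5 beats/chord = 0.8 chords/bar.
D: 5 beats/bar ÷ 1.5 beats/chord = 10/3 chords/bar.
E: 5 beats/bar ÷ 2 beats/chord = 2.5 chords/bar.
Fastest is D at 10/3 chords/bar.

Block D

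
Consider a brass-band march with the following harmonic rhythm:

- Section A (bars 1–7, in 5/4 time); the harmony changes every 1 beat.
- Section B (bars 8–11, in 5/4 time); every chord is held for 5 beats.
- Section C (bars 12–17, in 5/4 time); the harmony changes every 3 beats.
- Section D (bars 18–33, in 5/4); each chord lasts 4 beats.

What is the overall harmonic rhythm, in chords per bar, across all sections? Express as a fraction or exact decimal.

23/11 chords per bar

A: 7 bars of 5 beats is 35 beats; at 1 beat each that's 35 chords.
B: 4 bars of 5 beats is 20 beats; at 5 beats each that's 4 chords.
C: 6 bars of 5 beats is 30 beats; at 3 beats each that's 10 chords.
D: 16 bars of 5 beats is 80 beats; at 4 beats each that's 20 chords.
Overall: 69 chords over 33 bars → 69/33 = 23/11 chords per bar.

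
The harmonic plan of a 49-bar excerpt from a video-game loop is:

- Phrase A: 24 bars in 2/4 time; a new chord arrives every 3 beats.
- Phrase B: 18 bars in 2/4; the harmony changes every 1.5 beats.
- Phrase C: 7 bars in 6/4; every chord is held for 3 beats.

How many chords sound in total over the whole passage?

54 chords

A: 24 bars × 2 beats = 48 beats; 3 beats/chord → 16 chords.
B: 18 bars × 2 beats = 36 beats; 1.5 beats/chord → 24 chords.
C: 7 bars × 6 beats = 42 beats; 3 beats/chord → 14 chords.
Total: 16 + 24 + 14 = 54.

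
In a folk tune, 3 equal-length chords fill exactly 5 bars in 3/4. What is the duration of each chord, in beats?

5 beats

5 bars × 3 beats/bar = 15 beats total.
15 beats ÷ 3 chords = 5 beats per chord.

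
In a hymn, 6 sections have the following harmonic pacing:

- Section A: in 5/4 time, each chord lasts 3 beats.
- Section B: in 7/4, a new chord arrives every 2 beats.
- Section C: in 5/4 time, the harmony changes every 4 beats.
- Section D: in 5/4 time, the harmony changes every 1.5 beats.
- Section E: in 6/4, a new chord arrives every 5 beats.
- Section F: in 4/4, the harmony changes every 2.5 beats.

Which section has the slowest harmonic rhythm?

Section E

A: 5/3 = 5/3 chords/bar.
B: 7/2 = 3.5 chords/bar.
C: 5/4 = 1.25 chords/bar.
D: 5/1.5 = 10/3 chords/bar.
E: 6/5 = 1.2 chords/bar.
F: 4/2.5 = 1.6 chords/bar.
Slowest is E at 1.2 chords/bar.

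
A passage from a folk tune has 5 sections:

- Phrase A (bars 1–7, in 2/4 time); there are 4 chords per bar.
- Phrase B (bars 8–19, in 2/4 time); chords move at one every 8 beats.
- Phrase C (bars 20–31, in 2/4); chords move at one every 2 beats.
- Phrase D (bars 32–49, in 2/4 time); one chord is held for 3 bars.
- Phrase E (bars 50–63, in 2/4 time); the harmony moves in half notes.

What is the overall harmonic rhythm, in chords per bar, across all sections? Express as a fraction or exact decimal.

A: 7 bars of 2 beats is 14 beats; at 0.5 beats each that's 28 chords.
B: 12 bars of 2 beats is 24 beats; at 8 beats each that's 3 chords.
C: 12 bars of 2 beats is 24 beats; at 2 beats each that's 12 chords.
D: 18 bars of 2 beats is 36 beats; at 6 beats each that's 6 chords.
E: 14 bars of 2 beats is 28 beats; at 2 beats each that's 14 chords.
Overall: 63 chords over 63 bars → 63/63 = 1 chords per bar.

1 chords per bar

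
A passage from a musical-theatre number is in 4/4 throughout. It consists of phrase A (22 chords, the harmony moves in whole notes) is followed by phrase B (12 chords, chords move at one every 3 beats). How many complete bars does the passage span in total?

A: 22 × 4 = 88 beats = 22 bars.
B: 12 × 3 = 36 beats = 9 bars.
Total: 22 + 9 = 31 bars.

31 bars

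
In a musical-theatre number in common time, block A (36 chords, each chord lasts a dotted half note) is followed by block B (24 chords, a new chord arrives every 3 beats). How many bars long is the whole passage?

A: 36 × 3 = 108 beats = 27 bars.
B: 24 × 3 = 72 beats = 18 bars.
Total: 27 + 18 = 45 bars.

45 bars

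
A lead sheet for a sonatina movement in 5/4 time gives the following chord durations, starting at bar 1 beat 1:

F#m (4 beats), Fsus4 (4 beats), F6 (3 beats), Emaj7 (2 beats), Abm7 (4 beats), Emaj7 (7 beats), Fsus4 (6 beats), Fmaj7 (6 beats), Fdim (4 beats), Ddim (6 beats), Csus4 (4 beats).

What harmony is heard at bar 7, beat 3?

Fmaj7

Beat 3 of bar 7 is beat (7−1)×5 + 3 = 33 overall.
Running totals: F#m ends at 4, Fsus4 ends at 8, F6 ends at 11, Emaj7 ends at 13, Abm7 ends at 17, Emaj7 ends at 24, Fsus4 ends at 30, Fmaj7 ends at 36.
Beat 33 falls within Fmaj7.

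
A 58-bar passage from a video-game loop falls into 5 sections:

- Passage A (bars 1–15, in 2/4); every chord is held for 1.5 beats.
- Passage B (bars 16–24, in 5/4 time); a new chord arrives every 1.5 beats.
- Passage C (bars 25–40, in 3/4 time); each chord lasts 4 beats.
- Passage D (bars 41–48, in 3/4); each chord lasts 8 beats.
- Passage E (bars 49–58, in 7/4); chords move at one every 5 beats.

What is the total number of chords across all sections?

79 chords

A: 15·2 = 30 beats, 30/1.5 = 20 chords.
B: 9·5 = 45 beats, 45/1.5 = 30 chords.
C: 16·3 = 48 beats, 48/4 = 12 chords.
D: 8·3 = 24 beats, 24/8 = 3 chords.
E: 10·7 = 70 beats, 70/5 = 14 chords.
Total: 20 + 30 + 12 + 3 + 14 = 79.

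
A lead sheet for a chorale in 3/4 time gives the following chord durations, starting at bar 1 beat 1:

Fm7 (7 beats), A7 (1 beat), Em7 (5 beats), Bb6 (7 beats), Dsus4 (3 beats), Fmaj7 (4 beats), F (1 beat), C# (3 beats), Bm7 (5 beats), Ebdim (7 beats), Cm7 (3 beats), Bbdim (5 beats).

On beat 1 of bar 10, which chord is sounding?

Beat 1 of bar 10 is beat (10−1)×3 + 1 = 28 overall.
Running totals: Fm7 ends at 7, A7 ends at 8, Em7 ends at 13, Bb6 ends at 20, Dsus4 ends at 23, Fmaj7 ends at 27, F ends at 28.
Beat 28 falls within F.

F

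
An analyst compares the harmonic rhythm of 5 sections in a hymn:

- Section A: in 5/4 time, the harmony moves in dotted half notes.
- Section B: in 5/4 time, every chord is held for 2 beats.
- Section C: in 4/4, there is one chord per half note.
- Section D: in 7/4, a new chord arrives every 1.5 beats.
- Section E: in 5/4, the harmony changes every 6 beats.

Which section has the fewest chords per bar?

A: 5/3 = 5/3 chords/bar.
B: 5/2 = 2.5 chords/bar.
C: 4/2 = 2 chords/bar.
D: 7/1.5 = 14/3 chords/bar.
E: 5/6 = 5/6 chords/bar.
Slowest is E at 5/6 chords/bar.

Section E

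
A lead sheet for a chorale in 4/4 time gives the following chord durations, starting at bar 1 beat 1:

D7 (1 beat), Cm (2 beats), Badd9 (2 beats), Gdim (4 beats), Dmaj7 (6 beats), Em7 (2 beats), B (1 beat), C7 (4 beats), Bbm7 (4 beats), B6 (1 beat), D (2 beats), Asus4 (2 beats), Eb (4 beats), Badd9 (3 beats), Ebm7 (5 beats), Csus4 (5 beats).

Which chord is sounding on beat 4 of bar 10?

Ebm7

Beat 4 of bar 10 is beat (10−1)×4 + 4 = 40 overall.
Running totals: D7 ends at 1, Cm ends at 3, Badd9 ends at 5, Gdim ends at 9, Dmaj7 ends at 15, Em7 ends at 17, B ends at 18, C7 ends at 22, Bbm7 ends at 26, B6 ends at 27, D ends at 29, Asus4 ends at 31, Eb ends at 35, Badd9 ends at 38, Ebm7 ends at 43.
Beat 40 falls within Ebm7.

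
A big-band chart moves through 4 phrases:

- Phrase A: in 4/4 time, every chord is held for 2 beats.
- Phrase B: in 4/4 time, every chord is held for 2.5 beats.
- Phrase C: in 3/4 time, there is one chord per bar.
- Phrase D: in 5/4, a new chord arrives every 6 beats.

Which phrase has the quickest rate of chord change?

Phrase A

A: 4 beats/bar ÷ 2 beats/chord = 2 chords/bar.
B: 4 beats/bar ÷ 2.5 beats/chord = 1.6 chords/bar.
C: 3 beats/bar ÷ 3 beats/chord = 1 chord/bar.
D: 5 beats/bar ÷ 6 beats/chord = 5/6 chords/bar.
Fastest is A at 2 chords/bar.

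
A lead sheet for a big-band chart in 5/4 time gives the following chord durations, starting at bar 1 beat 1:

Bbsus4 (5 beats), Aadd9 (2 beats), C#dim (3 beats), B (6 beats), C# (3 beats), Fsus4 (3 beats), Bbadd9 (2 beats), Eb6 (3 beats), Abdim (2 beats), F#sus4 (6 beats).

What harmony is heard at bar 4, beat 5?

Beat 5 of bar 4 is beat (4−1)×5 + 5 = 20 overall.
Running totals: Bbsus4 ends at 5, Aadd9 ends at 7, C#dim ends at 10, B ends at 16, C# ends at 19, Fsus4 ends at 22.
Beat 20 falls within Fsus4.

Fsus4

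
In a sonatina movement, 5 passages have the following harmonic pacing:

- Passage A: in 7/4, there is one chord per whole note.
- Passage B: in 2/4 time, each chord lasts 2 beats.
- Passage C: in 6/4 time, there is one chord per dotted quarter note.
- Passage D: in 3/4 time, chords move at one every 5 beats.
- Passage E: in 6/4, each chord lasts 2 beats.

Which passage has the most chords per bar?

A: 7 beats/bar ÷ 4 beats/chord = 1.75 chords/bar.
B: 2 beats/bar ÷ 2 beats/chord = 1 chord/bar.
C: 6 beats/bar ÷ 1.5 beats/chord = 4 chords/bar.
D: 3 beats/bar ÷ 5 beats/chord = 0.6 chords/bar.
E: 6 beats/bar ÷ 2 beats/chord = 3 chords/bar.
Fastest is C at 4 chords/bar.

Passage C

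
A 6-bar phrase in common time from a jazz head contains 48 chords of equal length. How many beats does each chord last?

6 bars × 4 beats/bar = 24 beats total.
24 beats ÷ 48 chords = 0.5 beats per chord.
(That is an eighth note.)

0.5 beats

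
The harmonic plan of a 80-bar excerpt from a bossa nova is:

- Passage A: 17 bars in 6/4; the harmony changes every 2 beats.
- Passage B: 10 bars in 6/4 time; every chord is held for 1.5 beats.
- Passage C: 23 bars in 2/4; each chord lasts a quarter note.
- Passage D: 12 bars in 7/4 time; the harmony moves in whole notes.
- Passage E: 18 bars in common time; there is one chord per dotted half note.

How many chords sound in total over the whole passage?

182 chords

A has 102 beats and chords last 2 each, so 51 chords.
B has 60 beats and chords last 1.5 each, so 40 chords.
C has 46 beats and chords last 1 each, so 46 chords.
D has 84 beats and chords last 4 each, so 21 chords.
E has 72 beats and chords last 3 each, so 24 chords.
Total: 51 + 40 + 46 + 21 + 24 = 182.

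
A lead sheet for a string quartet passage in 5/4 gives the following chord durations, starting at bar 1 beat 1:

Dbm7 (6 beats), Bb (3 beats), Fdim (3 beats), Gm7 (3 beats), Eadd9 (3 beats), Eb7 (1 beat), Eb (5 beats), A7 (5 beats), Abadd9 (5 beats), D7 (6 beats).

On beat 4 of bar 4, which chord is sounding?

Eb7

Beat 4 of bar 4 is beat (4−1)×5 + 4 = 19 overall.
Running totals: Dbm7 ends at 6, Bb ends at 9, Fdim ends at 12, Gm7 ends at 15, Eadd9 ends at 18, Eb7 ends at 19.
Beat 19 falls within Eb7.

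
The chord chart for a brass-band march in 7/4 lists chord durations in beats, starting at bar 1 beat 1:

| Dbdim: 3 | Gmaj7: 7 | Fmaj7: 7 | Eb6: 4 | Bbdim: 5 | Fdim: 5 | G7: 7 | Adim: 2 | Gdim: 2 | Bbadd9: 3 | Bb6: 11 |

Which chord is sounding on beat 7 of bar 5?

Beat 7 of bar 5 is beat (5−1)×7 + 7 = 35 overall.
Running totals: Dbdim ends at 3, Gmaj7 ends at 10, Fmaj7 ends at 17, Eb6 ends at 21, Bbdim ends at 26, Fdim ends at 31, G7 ends at 38.
Beat 35 falls within G7.

G7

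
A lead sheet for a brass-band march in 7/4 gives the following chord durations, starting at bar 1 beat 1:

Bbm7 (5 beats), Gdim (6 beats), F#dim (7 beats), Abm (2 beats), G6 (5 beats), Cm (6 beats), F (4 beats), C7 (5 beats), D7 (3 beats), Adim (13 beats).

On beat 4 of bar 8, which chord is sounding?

Adim

Beat 4 of bar 8 is beat (8−1)×7 + 4 = 53 overall.
Running totals: Bbm7 ends at 5, Gdim ends at 11, F#dim ends at 18, Abm ends at 20, G6 ends at 25, Cm ends at 31, F ends at 35, C7 ends at 40, D7 ends at 43, Adim ends at 56.
Beat 53 falls within Adim.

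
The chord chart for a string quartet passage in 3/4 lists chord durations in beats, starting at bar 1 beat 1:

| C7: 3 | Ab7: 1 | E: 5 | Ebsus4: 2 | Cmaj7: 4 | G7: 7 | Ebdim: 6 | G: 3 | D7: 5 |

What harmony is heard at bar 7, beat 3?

G7

Beat 3 of bar 7 is beat (7−1)×3 + 3 = 21 overall.
Running totals: C7 ends at 3, Ab7 ends at 4, E ends at 9, Ebsus4 ends at 11, Cmaj7 ends at 15, G7 ends at 22.
Beat 21 falls within G7.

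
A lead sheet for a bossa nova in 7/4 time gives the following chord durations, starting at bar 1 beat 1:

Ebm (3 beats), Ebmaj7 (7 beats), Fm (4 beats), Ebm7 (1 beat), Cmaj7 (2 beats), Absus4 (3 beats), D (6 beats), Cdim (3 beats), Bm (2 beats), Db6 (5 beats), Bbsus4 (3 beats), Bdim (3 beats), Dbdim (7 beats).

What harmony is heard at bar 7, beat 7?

Dbdim

Beat 7 of bar 7 is beat (7−1)×7 + 7 = 49 overall.
Running totals: Ebm ends at 3, Ebmaj7 ends at 10, Fm ends at 14, Ebm7 ends at 15, Cmaj7 ends at 17, Absus4 ends at 20, D ends at 26, Cdim ends at 29, Bm ends at 31, Db6 ends at 36, Bbsus4 ends at 39, Bdim ends at 42, Dbdim ends at 49.
Beat 49 falls within Dbdim.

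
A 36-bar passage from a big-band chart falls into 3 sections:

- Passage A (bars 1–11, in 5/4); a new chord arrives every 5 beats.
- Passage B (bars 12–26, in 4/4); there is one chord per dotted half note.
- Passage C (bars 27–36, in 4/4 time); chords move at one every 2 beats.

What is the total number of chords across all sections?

A has 55 beats and chords last 5 each, so 11 chords.
B has 60 beats and chords last 3 each, so 20 chords.
C has 40 beats and chords last 2 each, so 20 chords.
Total: 11 + 20 + 20 = 51.

51 chords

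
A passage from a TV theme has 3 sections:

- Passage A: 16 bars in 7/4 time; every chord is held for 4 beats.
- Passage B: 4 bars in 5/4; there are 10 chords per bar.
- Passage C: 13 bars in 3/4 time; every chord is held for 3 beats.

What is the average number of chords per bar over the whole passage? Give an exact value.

27/11 chords per bar

A: 16 × 7 = 112 beats ÷ 4 = 28 chords.
B: 4 × 5 = 20 beats ÷ 0.5 = 40 chords.
C: 13 × 3 = 39 beats ÷ 3 = 13 chords.
Overall: 81 chords over 33 bars → 81/33 = 27/11 chords per bar.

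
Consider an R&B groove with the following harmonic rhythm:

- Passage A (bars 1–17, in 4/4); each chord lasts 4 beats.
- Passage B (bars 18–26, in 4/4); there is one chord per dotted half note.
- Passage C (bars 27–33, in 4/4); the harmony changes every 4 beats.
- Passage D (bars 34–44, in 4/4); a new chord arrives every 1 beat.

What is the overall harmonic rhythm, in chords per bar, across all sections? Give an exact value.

A: 17 bars of 4 beats is 68 beats; at 4 beats each that's 17 chords.
B: 9 bars of 4 beats is 36 beats; at 3 beats each that's 12 chords.
C: 7 bars of 4 beats is 28 beats; at 4 beats each that's 7 chords.
D: 11 bars of 4 beats is 44 beats; at 1 beat each that's 44 chords.
Overall: 80 chords over 44 bars → 80/44 = 20/11 chords per bar.

20/11 chords per bar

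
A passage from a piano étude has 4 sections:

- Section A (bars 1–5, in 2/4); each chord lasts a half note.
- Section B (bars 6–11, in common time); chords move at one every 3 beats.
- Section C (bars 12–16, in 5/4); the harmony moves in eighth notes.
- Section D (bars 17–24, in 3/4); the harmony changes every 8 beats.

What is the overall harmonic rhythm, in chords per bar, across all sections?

2.75 chords per bar

A: 5 bars of 2 beats is 10 beats; at 2 beats each that's 5 chords.
B: 6 bars of 4 beats is 24 beats; at 3 beats each that's 8 chords.
C: 5 bars of 5 beats is 25 beats; at 0.5 beats each that's 50 chords.
D: 8 bars of 3 beats is 24 beats; at 8 beats each that's 3 chords.
Overall: 66 chords over 24 bars → 66/24 = 2.75 chords per bar.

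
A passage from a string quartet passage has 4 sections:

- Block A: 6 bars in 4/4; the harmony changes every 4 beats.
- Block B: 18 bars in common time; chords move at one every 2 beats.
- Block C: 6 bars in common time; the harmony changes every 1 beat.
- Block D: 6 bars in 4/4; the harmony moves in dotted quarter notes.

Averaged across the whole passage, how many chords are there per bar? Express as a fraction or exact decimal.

41/18 chords per bar

A: 6 bars of 4 beats is 24 beats; at 4 beats each that's 6 chords.
B: 18 bars of 4 beats is 72 beats; at 2 beats each that's 36 chords.
C: 6 bars of 4 beats is 24 beats; at 1 beat each that's 24 chords.
D: 6 bars of 4 beats is 24 beats; at 1.5 beats each that's 16 chords.
Overall: 82 chords over 36 bars → 82/36 = 41/18 chords per bar.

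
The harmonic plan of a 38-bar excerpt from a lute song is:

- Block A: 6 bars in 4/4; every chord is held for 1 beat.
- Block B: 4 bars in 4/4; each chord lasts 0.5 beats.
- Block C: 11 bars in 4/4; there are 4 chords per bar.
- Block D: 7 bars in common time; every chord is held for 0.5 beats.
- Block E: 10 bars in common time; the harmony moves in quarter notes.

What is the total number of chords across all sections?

196 chords

A: 6·4 = 24 beats, 24/1 = 24 chords.
B: 4·4 = 16 beats, 16/0.5 = 32 chords.
C: 11·4 = 44 beats, 44/1 = 44 chords.
D: 7·4 = 28 beats, 28/0.5 = 56 chords.
E: 10·4 = 40 beats, 40/1 = 40 chords.
Total: 24 + 32 + 44 + 56 + 40 = 196.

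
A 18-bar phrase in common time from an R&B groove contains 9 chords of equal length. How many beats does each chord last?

18 bars × 4 beats/bar = 72 beats total.
72 beats ÷ 9 chords = 8 beats per chord.

8 beats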